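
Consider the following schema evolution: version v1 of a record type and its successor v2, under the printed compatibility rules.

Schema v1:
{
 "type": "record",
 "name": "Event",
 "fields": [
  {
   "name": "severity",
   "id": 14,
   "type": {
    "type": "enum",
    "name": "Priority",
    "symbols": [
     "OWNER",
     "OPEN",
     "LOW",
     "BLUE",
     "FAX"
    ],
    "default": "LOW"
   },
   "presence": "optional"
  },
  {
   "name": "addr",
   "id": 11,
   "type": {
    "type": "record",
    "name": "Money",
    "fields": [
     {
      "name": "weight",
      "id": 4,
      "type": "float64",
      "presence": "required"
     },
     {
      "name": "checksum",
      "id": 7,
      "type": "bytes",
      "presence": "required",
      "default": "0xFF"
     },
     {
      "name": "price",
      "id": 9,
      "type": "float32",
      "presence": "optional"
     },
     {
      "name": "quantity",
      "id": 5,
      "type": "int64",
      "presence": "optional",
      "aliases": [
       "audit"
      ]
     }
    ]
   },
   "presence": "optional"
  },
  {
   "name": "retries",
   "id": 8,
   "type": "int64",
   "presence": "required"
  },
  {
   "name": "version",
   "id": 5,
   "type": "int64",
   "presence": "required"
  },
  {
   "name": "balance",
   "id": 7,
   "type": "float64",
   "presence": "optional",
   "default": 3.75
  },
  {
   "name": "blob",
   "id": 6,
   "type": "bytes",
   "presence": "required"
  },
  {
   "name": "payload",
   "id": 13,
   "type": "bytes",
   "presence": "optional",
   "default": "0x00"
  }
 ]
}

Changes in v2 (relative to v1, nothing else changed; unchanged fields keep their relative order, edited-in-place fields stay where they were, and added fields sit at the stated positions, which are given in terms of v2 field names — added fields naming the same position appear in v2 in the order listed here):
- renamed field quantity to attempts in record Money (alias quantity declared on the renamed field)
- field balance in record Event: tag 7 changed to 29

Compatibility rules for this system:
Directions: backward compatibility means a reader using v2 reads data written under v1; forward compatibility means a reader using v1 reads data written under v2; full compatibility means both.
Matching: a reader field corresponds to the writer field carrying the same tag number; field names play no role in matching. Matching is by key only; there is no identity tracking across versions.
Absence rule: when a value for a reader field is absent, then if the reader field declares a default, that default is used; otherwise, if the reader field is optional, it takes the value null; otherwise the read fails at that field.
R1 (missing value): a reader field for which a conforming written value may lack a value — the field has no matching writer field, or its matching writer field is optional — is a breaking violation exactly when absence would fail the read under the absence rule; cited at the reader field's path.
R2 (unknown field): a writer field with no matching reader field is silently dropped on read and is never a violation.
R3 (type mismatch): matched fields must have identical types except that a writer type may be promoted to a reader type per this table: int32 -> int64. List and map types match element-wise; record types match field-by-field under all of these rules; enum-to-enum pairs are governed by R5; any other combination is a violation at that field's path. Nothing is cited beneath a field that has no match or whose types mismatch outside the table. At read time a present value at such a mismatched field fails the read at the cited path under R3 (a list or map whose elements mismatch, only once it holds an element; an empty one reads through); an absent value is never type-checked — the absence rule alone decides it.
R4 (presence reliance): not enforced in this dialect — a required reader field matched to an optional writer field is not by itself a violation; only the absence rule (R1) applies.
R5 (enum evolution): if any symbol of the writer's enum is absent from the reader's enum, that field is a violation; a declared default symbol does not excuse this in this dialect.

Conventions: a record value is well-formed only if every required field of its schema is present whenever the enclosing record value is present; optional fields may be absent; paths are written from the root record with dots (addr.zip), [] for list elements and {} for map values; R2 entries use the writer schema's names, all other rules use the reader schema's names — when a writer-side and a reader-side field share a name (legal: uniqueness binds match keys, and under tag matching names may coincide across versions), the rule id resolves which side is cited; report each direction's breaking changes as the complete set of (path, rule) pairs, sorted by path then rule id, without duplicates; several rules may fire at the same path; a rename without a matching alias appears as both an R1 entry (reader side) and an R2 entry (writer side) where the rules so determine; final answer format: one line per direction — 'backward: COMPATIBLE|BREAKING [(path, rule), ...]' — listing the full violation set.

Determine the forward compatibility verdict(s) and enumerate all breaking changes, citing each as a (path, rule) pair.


forward: COMPATIBLE []

each type pair in Event: writer, then reader
checking forward for Event: reader v1 against writer v2:
  severity: Priority -> Priority, writer optional; from severity
  addr: Money -> Money, writer optional; from addr
  retries: int64 -> int64, writer required; from retries
  version: int64 -> int64, writer required; from version
  balance has no writer counterpart
  blob: bytes -> bytes, writer required; from blob
  payload: bytes -> bytes, writer optional; from payload
  leftover writer field: balance
  addr.weight: float64 -> float64, writer required; from addr.weight
  addr.checksum: bytes -> bytes, writer required; from addr.checksum
  addr.price: float32 -> float32, writer optional; from addr.price
  addr.quantity: int64 -> int64, writer optional; from addr.attempts
  => no violations; forward on Event: COMPATIBLE
checking off the Event differences that do not matter here:
  renamed field quantity to attempts in record Money (alias quantity declared on the renamed field) -> inert for the asked Event verdict: nothing fires
  field balance in record Event: tag 7 changed to 29 -> inert for the asked Event verdict: nothing fires


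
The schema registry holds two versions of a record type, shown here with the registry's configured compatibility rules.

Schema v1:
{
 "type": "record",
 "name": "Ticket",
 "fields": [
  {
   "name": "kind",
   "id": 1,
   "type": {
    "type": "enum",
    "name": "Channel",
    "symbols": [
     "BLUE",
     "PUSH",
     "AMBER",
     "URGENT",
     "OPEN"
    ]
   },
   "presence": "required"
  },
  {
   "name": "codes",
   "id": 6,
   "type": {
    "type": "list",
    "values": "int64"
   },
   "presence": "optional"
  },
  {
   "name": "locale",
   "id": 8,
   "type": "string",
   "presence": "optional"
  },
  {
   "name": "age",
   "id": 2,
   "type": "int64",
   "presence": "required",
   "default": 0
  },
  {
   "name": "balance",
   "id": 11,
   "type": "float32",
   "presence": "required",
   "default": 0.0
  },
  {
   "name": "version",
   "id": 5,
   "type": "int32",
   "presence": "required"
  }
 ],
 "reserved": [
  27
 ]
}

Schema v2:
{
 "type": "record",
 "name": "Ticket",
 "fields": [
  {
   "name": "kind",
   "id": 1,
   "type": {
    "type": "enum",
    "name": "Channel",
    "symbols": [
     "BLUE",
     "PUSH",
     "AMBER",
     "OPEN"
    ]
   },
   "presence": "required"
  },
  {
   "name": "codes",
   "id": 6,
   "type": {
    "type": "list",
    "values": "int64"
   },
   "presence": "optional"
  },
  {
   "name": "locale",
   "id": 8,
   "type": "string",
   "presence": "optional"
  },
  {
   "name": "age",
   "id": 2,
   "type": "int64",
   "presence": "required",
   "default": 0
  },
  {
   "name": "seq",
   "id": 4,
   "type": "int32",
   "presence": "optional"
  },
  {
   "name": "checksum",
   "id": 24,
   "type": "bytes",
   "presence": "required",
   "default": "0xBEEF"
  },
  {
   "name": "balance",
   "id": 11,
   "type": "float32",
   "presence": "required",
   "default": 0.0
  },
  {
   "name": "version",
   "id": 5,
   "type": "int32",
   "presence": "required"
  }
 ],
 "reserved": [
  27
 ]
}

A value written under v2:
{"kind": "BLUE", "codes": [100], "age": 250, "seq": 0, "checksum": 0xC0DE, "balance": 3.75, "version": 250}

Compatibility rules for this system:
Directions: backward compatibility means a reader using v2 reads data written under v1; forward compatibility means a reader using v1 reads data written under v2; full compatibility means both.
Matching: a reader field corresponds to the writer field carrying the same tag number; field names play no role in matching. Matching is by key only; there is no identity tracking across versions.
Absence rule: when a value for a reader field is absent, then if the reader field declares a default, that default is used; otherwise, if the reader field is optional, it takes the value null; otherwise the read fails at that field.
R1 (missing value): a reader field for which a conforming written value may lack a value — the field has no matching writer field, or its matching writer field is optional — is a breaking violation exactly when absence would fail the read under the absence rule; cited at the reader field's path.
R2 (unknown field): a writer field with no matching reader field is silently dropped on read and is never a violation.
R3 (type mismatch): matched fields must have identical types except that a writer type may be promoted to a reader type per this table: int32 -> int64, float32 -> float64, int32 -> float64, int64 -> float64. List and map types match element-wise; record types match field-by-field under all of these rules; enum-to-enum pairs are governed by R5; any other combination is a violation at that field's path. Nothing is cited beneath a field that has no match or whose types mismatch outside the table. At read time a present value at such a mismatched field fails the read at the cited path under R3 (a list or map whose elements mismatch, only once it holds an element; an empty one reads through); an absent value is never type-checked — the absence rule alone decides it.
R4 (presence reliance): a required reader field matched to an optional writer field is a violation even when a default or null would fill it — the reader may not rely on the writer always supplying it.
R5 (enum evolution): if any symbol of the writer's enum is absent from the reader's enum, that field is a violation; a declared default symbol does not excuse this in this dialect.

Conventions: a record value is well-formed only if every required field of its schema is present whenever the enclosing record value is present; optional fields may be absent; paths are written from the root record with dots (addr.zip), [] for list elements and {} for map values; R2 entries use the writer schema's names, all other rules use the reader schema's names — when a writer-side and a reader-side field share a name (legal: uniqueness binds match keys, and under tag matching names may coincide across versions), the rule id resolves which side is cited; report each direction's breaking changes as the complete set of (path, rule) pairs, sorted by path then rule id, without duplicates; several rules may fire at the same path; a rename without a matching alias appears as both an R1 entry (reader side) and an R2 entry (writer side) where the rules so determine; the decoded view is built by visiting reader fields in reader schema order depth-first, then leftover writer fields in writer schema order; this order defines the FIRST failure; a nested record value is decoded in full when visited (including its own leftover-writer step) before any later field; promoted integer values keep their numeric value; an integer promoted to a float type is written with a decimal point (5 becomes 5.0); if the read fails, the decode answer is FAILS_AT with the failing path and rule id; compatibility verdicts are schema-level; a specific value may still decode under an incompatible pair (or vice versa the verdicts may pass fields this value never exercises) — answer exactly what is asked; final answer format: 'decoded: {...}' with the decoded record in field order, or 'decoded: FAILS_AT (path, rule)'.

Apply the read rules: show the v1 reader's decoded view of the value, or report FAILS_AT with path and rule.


in Ticket below, arrows point writer -> reader
migrating the Ticket value to v1:
  kind := "BLUE"
  codes := [100]
  locale := null (not supplied -> null)
  age := 250
  balance := 3.75
  version := 250
  writer seq: unmatched, discarded
  writer checksum: unmatched, discarded
  => decoded: {"kind": "BLUE", "codes": [100], "locale": null, "age": 250, "balance": 3.75, "version": 250}
ruling out the remaining Ticket differences:
  added field checksum to record Ticket: required bytes, tag 24, default 0xBEEF (in v2 it sits immediately before balance) -> no rule fires on it and the decoded Ticket view is identical with or without it
  enum Channel (field kind in record Ticket): symbol URGENT removed -> shifts the Ticket verdicts, not this decode
  added field seq to record Ticket: optional int32, tag 4 (in v2 it sits immediately before balance) -> no rule fires on it and the decoded Ticket view is identical with or without it

decoded: {"kind": "BLUE", "codes": [100], "locale": null, "age": 250, "balance": 3.75, "version": 250}


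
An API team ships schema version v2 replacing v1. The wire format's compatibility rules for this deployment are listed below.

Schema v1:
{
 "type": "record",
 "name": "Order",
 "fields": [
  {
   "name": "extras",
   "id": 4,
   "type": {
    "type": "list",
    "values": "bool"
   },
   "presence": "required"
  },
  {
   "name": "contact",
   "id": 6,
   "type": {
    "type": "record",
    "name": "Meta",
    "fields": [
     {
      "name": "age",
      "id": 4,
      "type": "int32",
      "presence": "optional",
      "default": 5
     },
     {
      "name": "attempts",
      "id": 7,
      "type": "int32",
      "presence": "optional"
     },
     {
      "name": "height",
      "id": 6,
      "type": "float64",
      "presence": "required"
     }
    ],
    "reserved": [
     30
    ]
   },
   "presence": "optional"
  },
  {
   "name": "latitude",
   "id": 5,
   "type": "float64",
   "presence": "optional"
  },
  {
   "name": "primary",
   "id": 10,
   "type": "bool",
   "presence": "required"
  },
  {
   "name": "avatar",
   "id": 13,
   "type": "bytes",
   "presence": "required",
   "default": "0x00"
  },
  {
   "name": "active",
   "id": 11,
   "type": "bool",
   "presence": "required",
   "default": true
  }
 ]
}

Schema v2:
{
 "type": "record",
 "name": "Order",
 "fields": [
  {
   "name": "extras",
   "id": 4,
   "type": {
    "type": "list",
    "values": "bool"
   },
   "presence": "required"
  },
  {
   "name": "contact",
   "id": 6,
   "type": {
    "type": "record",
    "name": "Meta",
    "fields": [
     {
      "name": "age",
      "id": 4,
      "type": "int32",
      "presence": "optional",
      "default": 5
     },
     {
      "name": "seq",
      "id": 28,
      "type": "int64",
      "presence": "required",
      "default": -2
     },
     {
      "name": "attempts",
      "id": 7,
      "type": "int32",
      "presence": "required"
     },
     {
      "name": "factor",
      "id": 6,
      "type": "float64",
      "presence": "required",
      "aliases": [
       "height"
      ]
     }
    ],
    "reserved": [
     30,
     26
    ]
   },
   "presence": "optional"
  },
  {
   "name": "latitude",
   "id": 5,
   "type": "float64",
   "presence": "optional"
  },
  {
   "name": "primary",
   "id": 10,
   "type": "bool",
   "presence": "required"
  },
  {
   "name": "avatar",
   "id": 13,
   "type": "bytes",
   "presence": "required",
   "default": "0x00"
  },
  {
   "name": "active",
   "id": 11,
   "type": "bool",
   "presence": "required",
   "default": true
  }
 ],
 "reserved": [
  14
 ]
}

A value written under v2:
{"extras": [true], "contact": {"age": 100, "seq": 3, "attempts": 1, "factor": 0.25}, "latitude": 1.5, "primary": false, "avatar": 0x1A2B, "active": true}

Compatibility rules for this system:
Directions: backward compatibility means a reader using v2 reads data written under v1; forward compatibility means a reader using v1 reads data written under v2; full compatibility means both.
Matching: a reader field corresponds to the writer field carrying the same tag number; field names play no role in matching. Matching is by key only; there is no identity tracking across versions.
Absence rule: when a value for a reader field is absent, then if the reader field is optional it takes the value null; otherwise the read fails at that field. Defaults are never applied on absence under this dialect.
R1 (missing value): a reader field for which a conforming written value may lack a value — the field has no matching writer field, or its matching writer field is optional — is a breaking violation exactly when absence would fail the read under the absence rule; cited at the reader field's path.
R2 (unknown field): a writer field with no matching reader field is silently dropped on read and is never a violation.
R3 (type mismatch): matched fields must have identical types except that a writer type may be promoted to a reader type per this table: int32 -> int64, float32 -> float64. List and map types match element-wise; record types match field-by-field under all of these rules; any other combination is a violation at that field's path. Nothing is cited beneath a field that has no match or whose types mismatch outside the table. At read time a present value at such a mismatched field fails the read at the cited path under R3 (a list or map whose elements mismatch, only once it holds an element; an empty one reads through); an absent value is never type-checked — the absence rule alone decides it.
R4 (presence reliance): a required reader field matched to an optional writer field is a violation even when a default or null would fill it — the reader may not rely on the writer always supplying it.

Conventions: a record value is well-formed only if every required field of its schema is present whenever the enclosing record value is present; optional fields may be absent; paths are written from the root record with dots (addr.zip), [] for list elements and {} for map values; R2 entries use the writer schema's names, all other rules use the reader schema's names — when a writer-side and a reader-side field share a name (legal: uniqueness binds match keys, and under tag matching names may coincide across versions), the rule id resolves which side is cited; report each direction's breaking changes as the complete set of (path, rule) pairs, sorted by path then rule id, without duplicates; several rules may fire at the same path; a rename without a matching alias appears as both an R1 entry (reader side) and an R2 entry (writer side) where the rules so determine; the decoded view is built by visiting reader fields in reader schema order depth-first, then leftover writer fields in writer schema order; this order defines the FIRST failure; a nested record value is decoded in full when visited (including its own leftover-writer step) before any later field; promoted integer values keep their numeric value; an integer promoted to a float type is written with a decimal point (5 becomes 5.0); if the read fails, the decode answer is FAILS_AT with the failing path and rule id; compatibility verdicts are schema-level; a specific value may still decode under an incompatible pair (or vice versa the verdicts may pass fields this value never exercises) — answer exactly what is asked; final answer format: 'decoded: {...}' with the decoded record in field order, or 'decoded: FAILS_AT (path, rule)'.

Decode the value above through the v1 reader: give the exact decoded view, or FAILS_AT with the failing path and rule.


decoded: {"extras": [true], "contact": {"age": 100, "attempts": 1, "height": 0.25}, "latitude": 1.5, "primary": false, "avatar": 0x1A2B, "active": true}

each type pair in Order: writer, then reader
decode (reader v1):
  extras := [true]
  contact.age := 100
  contact.attempts := 1
  contact.height := 0.25 (from writer factor)
  writer contact.seq: unmatched, discarded
  latitude := 1.5
  primary := false
  avatar := 0x1A2B
  active := true
  => decoded: {"extras": [true], "contact": {"age": 100, "attempts": 1, "height": 0.25}, "latitude": 1.5, "primary": false, "avatar": 0x1A2B, "active": true}
diffs on Order not affecting the asked answer:
  renamed field height to factor in record Meta (alias height declared on the renamed field) -> fires no rule on Order under this dialect and leaves the result unchanged
  added field seq to record Meta: required int64, tag 28, default -2 (in v2 it sits immediately before attempts) -> affects the rule determinations only; this particular Order value decodes identically
  field attempts in record Meta: optional changed to required -> affects the rule determinations only; this particular Order value decodes identically


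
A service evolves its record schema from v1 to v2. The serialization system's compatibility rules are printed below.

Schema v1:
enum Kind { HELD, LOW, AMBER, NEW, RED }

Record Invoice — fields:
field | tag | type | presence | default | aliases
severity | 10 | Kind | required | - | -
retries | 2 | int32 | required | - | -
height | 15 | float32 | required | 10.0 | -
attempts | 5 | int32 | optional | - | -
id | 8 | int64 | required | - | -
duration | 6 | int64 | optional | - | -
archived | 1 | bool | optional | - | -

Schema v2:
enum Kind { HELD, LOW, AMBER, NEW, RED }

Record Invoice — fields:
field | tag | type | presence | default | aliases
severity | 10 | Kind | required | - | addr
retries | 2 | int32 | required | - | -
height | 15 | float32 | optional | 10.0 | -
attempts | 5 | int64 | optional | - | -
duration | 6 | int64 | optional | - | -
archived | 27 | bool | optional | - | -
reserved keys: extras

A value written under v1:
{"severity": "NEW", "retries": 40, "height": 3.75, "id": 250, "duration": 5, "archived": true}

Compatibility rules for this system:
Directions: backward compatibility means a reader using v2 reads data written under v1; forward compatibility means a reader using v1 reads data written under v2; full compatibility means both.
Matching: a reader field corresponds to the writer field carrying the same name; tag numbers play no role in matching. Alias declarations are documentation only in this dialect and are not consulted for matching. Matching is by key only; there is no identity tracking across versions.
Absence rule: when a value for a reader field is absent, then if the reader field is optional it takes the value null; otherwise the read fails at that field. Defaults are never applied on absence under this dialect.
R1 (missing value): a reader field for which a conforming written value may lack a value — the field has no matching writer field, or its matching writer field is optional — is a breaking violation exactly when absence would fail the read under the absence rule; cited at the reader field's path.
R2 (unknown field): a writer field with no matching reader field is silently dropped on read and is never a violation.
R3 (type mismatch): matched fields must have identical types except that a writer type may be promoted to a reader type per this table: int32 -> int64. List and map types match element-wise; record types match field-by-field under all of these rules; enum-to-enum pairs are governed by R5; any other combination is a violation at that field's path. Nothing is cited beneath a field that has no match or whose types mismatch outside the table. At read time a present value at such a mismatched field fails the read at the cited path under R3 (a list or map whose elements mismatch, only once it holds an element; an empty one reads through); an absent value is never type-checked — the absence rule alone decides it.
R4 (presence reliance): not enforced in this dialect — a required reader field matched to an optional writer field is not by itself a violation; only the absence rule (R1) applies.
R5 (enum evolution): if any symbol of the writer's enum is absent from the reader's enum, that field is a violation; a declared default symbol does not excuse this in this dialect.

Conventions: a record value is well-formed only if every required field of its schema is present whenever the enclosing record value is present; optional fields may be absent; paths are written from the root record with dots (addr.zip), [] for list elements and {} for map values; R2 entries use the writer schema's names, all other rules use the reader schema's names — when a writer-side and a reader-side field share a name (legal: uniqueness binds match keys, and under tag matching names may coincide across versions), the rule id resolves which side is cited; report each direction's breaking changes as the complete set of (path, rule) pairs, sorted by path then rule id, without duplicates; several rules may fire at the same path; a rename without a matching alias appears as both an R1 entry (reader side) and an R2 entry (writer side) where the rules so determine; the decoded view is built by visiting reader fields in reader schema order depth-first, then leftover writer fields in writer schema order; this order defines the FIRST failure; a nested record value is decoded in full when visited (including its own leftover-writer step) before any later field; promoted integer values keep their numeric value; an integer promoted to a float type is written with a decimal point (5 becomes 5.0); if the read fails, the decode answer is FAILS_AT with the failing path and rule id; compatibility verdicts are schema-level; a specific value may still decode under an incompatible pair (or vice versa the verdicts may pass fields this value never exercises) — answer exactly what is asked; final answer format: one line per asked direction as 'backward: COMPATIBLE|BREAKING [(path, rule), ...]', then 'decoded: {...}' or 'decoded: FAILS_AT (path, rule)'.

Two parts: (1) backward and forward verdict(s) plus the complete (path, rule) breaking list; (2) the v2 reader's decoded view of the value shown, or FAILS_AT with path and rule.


each type pair in Invoice: writer, then reader
backward for Invoice (reader v2, writer v1):
  severity: Kind -> Kind, writer required; from severity
  retries: int32 -> int32, writer required; from retries
  height: float32 -> float32, writer required; from height
  attempts: int32 -> int64, writer optional; from attempts
  duration: int64 -> int64, writer optional; from duration
  archived: bool -> bool, writer optional; from archived
  leftover writer field: id
  => no violations; backward on Invoice: COMPATIBLE
forward for Invoice (reader v1, writer v2):
  severity: Kind -> Kind, writer required; from severity
  retries: int32 -> int32, writer required; from retries
  height: float32 -> float32, writer optional; from height
  attempts: int64 -> int32, writer optional; from attempts
  id has no writer counterpart
  duration: int64 -> int64, writer optional; from duration
  archived: bool -> bool, writer optional; from archived
  rule R3 violated at attempts
  rule R1 violated at height
  rule R1 violated at id
  => forward: BREAKING (3)
decode (reader v2):
  severity := "NEW"
  retries := 40
  height := 3.75
  attempts := null (missing; optional => null)
  duration := 5
  archived := true
  writer id: no reader field; dropped
  => decoded: {"severity": "NEW", "retries": 40, "height": 3.75, "attempts": null, "duration": 5, "archived": true}

backward: COMPATIBLE []; forward: BREAKING [(attempts, R3), (height, R1), (id, R1)]; decoded: {"severity": "NEW", "retries": 40, "height": 3.75, "attempts": null, "duration": 5, "archived": true}


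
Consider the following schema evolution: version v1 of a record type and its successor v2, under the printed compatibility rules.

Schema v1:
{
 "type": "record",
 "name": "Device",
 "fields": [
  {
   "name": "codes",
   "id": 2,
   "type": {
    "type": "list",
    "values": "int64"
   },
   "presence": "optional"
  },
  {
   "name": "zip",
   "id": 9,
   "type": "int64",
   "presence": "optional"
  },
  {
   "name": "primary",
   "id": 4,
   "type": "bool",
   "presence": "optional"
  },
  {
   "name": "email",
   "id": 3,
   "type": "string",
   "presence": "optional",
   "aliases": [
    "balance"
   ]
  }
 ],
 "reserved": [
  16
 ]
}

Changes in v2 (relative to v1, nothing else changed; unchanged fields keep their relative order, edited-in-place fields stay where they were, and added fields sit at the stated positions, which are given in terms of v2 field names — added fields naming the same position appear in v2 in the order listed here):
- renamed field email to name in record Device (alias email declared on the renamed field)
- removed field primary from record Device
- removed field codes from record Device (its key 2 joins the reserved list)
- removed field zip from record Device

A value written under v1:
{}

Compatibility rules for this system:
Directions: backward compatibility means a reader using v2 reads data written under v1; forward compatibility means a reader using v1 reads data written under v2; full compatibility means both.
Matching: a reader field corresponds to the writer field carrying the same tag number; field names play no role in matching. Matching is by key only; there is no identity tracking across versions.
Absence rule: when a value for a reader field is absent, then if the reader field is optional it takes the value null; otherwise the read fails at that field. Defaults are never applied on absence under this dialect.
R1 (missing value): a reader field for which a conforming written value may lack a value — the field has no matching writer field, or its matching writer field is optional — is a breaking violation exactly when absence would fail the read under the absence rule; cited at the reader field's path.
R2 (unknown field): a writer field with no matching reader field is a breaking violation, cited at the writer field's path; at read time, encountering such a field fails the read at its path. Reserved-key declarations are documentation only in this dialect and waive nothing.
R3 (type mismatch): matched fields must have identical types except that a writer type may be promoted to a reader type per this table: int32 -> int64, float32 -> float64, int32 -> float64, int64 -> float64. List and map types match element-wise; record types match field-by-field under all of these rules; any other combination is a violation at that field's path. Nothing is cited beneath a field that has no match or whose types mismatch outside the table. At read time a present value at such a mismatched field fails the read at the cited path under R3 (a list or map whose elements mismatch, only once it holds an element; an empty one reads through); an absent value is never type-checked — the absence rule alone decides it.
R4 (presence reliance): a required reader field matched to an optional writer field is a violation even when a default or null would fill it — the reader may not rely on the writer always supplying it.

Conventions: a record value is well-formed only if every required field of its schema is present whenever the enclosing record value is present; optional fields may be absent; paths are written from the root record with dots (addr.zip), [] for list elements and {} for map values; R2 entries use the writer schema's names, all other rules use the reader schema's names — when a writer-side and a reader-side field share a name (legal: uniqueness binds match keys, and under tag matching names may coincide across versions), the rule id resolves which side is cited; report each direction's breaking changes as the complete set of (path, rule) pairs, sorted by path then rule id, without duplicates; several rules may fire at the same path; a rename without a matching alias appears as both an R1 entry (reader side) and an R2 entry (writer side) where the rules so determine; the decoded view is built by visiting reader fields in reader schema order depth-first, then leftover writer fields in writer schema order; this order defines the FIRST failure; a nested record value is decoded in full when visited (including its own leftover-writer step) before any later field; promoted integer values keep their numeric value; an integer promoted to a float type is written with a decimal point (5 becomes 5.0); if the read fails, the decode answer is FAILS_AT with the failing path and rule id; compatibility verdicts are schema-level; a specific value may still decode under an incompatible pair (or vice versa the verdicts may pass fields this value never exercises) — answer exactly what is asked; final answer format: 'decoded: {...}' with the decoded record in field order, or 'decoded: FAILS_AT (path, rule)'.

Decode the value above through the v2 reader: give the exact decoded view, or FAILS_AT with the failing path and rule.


the writer's type comes first in each Device pair
decode walk for Device under reader schema v2:
  name := null (not supplied -> null)
  => decoded: {"name": null}

decoded: {"name": null}


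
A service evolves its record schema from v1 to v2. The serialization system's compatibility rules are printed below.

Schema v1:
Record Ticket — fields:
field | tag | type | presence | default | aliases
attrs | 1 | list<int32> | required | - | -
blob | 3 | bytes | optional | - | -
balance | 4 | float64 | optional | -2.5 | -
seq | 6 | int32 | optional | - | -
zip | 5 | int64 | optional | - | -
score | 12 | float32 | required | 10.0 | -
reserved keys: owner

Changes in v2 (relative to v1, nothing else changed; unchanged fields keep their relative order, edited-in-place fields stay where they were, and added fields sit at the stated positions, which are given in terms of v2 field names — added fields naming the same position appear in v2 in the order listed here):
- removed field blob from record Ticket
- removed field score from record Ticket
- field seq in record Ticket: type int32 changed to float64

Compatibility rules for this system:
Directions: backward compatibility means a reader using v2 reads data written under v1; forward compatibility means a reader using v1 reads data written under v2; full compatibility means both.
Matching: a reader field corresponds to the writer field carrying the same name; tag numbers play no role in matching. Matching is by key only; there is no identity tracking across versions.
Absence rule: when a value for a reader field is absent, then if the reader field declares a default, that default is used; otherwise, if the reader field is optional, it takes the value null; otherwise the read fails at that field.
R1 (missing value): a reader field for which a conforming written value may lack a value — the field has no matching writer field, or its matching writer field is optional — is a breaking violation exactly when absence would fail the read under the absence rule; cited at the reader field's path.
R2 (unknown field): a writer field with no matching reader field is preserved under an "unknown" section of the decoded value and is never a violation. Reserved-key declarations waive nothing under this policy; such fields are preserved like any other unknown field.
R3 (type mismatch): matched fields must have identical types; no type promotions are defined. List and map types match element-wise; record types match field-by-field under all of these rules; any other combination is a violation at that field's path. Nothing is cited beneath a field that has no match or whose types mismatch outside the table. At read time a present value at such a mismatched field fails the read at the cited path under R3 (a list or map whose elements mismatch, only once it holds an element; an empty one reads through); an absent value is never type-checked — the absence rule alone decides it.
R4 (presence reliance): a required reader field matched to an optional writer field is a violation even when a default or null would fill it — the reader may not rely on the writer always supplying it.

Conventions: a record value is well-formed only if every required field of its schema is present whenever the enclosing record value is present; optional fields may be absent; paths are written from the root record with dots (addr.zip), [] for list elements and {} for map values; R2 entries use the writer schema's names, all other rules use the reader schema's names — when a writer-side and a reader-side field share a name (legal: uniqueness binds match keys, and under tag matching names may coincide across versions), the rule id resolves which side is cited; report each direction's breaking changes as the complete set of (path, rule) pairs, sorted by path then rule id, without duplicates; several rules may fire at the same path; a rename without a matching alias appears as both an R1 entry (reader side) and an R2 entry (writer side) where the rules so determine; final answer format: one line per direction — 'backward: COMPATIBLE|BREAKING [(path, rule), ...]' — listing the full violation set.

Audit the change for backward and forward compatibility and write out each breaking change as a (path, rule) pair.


the writer's type comes first in each Ticket pair
backward pass over Ticket, reader schema v2, writer schema v1:
  attrs <- attrs (list<int32> -> list<int32>, writer required)
  balance <- balance (float64 -> float64, writer optional)
  seq <- seq (int32 -> float64, writer optional)
  zip <- zip (int64 -> int64, writer optional)
  writer field blob has no reader counterpart
  writer field score has no reader counterpart
  breaking: (seq, R3)
  => 1 violation(s): backward is BREAKING for Ticket
forward pass over Ticket, reader schema v1, writer schema v2:
  attrs <- attrs (list<int32> -> list<int32>, writer required)
  no writer field matches reader blob
  balance <- balance (float64 -> float64, writer optional)
  seq <- seq (float64 -> int32, writer optional)
  zip <- zip (int64 -> int64, writer optional)
  no writer field matches reader score
  breaking: (seq, R3)
  => 1 violation(s): forward is BREAKING for Ticket

backward: BREAKING [(seq, R3)]; forward: BREAKING [(seq, R3)]


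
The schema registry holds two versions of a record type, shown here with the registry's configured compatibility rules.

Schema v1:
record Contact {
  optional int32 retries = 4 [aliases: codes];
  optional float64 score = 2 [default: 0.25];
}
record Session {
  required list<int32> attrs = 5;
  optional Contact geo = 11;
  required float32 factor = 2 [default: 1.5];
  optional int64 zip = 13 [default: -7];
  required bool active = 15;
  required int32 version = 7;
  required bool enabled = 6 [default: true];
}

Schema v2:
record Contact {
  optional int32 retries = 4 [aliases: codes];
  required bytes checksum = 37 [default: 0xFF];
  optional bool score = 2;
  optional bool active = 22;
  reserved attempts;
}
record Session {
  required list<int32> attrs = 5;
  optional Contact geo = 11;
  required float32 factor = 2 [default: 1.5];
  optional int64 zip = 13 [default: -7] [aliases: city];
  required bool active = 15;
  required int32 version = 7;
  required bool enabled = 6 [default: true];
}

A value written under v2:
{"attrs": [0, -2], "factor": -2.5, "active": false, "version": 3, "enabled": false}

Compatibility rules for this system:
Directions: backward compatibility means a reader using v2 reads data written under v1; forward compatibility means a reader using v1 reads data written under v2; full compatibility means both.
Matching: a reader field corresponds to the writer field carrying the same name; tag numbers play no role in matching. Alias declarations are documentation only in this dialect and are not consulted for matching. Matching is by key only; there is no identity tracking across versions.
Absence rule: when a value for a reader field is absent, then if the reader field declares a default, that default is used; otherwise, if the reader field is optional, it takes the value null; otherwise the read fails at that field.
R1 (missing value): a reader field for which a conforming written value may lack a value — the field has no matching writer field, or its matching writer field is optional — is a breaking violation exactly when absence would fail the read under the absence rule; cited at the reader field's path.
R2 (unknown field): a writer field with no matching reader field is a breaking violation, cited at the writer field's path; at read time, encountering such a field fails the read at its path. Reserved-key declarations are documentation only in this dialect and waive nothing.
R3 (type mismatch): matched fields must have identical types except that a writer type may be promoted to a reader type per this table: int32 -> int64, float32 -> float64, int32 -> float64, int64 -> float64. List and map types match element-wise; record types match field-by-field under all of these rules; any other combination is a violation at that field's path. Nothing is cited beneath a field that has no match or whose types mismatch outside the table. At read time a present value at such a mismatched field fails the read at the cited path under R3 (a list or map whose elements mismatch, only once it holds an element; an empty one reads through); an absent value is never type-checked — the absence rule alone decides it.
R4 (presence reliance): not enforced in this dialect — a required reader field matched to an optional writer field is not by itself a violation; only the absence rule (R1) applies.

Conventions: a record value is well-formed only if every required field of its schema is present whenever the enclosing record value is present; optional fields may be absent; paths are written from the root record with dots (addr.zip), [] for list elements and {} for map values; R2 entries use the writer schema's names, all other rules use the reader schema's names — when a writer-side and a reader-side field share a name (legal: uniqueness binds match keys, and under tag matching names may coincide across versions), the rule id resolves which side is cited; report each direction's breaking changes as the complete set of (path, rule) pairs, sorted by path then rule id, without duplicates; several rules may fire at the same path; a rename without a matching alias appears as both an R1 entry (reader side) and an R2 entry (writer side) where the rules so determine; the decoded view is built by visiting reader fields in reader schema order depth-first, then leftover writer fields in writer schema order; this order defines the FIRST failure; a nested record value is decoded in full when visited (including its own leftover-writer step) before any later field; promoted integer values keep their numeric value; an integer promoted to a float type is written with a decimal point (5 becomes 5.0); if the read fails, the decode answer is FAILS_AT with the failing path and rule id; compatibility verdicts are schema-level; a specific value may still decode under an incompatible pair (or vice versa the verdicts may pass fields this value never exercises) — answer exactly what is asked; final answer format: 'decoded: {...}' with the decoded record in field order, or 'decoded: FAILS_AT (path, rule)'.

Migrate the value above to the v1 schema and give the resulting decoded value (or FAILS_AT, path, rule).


decoded: {"attrs": [0, -2], "geo": null, "factor": -2.5, "zip": -7, "active": false, "version": 3, "enabled": false}

each type pair in Session: writer, then reader
decode walk for Session under reader schema v1:
  attrs := [0, -2]
  geo := null (missing; optional => null)
  factor := -2.5
  zip := -7 (missing; default applied)
  active := false
  version := 3
  enabled := false
  => decoded: {"attrs": [0, -2], "geo": null, "factor": -2.5, "zip": -7, "active": false, "version": 3, "enabled": false}
diffs on Session not affecting the asked answer:
  added field active to record Contact: optional bool, tag 22 (in v2 it sits last) -> schema-level compatibility only; this Session value's decode is unchanged
  added field checksum to record Contact: required bytes, tag 37, default 0xFF (in v2 it sits immediately before score) -> schema-level compatibility only; this Session value's decode is unchanged
  field score in record Contact: type float64 changed to bool (its default is dropped) -> schema-level compatibility only; this Session value's decode is unchanged
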